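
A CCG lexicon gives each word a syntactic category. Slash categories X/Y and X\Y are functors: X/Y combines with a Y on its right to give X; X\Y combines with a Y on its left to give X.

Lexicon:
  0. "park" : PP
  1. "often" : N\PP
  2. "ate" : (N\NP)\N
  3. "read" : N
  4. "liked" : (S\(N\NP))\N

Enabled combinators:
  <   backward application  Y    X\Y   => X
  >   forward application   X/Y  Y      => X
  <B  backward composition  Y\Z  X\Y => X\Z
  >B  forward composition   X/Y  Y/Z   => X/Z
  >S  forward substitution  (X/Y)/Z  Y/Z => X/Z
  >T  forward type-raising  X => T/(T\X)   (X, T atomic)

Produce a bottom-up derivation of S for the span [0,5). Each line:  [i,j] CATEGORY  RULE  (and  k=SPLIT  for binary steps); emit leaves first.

[0,1] PP  lex  "park"
[1,2] N\PP  lex  "often"
[0,2] N  <  k=1
[2,3] (N\NP)\N  lex  "ate"
[0,3] N\NP  <  k=2
[3,4] N  lex  "read"
[4,5] (S\(N\NP))\N  lex  "liked"
[3,5] S\(N\NP)  <  k=4
[0,5] S  <  k=3

[0,5] S   <
  [0,3] N\NP   <
    [0,2] N   <
      [0,1] "park" : PP
      [1,2] "often" : N\PP
    [2,3] "ate" : (N\NP)\N
  [3,5] S\(N\NP)   <
    [3,4] "read" : N
    [4,5] "liked" : (S\(N\NP))\N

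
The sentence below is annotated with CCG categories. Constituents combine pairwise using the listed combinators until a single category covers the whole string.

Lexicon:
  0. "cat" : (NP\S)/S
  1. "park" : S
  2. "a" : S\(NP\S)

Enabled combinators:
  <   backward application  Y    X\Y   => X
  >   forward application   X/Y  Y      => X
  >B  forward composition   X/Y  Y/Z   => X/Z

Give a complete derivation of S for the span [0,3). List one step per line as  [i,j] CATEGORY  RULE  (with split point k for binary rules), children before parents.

[0,1] (NP\S)/S  lex  "cat"
[1,2] S  lex  "park"
[0,2] NP\S  >  k=1
[2,3] S\(NP\S)  lex  "a"
[0,3] S  <  k=2

[0,3] S   <
  [0,2] NP\S   >
    [0,1] "cat" : (NP\S)/S
    [1,2] "park" : S
  [2,3] "a" : S\(NP\S)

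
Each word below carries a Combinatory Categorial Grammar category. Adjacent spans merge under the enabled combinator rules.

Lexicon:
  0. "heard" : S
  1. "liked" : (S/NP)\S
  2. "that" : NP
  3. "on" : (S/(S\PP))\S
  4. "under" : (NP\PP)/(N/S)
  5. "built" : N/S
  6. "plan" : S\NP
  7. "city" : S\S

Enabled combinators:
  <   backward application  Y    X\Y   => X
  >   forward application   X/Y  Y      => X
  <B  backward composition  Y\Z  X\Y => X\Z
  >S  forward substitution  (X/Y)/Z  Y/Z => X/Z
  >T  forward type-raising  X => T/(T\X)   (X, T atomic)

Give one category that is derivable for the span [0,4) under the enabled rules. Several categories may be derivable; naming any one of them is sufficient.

S/(S\PP)

[0,8] S   >
  [0,4] S/(S\PP)   <
    [0,3] S   >
      [0,2] S/NP   <
        [0,1] "heard" : S
        [1,2] "liked" : (S/NP)\S
      [2,3] "that" : NP
    [3,4] "on" : (S/(S\PP))\S
  [4,8] S\PP   <B
    [4,6] NP\PP   >
      [4,5] "under" : (NP\PP)/(N/S)
      [5,6] "built" : N/S
    [6,8] S\NP   <B
      [6,7] "plan" : S\NP
      [7,8] "city" : S\S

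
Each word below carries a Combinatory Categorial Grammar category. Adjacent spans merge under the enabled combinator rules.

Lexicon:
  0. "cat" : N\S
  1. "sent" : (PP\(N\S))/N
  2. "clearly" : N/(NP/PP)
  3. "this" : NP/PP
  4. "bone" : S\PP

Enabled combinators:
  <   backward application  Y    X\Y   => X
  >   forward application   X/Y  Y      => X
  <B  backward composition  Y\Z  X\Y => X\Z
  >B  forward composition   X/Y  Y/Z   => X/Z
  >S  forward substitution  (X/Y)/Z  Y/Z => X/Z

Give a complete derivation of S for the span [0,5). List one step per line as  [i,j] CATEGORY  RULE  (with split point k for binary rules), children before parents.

[0,1] N\S  lex  "cat"
[1,2] (PP\(N\S))/N  lex  "sent"
[2,3] N/(NP/PP)  lex  "clearly"
[3,4] NP/PP  lex  "this"
[2,4] N  >  k=3
[1,4] PP\(N\S)  >  k=2
[0,4] PP  <  k=1
[4,5] S\PP  lex  "bone"
[0,5] S  <  k=4

[0,5] S   <
  [0,4] PP   <
    [0,1] "cat" : N\S
    [1,4] PP\(N\S)   >
      [1,2] "sent" : (PP\(N\S))/N
      [2,4] N   >
        [2,3] "clearly" : N/(NP/PP)
        [3,4] "this" : NP/PP
  [4,5] "bone" : S\PP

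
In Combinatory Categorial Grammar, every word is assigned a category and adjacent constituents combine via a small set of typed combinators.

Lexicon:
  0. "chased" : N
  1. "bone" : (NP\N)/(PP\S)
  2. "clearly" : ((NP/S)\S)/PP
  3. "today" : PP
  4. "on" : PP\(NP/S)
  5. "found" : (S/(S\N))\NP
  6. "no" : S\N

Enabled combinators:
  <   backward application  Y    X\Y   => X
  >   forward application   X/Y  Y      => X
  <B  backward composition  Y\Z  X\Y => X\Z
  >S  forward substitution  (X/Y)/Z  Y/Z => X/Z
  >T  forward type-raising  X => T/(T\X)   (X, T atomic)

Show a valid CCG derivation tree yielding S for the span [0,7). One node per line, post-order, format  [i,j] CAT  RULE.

[0,7] S   >
  [0,6] S/(S\N)   <
    [0,5] NP   >
      [0,1] NP/(NP\N)   >T
        [0,1] "chased" : N
      [1,5] NP\N   >
        [1,2] "bone" : (NP\N)/(PP\S)
        [2,5] PP\S   <B
          [2,4] (NP/S)\S   >
            [2,3] "clearly" : ((NP/S)\S)/PP
            [3,4] "today" : PP
          [4,5] "on" : PP\(NP/S)
    [5,6] "found" : (S/(S\N))\NP
  [6,7] "no" : S\N

[0,1] N  lex  "chased"
[0,1] NP/(NP\N)  >T
[1,2] (NP\N)/(PP\S)  lex  "bone"
[2,3] ((NP/S)\S)/PP  lex  "clearly"
[3,4] PP  lex  "today"
[2,4] (NP/S)\S  >  k=3
[4,5] PP\(NP/S)  lex  "on"
[2,5] PP\S  <B  k=4
[1,5] NP\N  >  k=2
[0,5] NP  >  k=1
[5,6] (S/(S\N))\NP  lex  "found"
[0,6] S/(S\N)  <  k=5
[6,7] S\N  lex  "no"
[0,7] S  >  k=6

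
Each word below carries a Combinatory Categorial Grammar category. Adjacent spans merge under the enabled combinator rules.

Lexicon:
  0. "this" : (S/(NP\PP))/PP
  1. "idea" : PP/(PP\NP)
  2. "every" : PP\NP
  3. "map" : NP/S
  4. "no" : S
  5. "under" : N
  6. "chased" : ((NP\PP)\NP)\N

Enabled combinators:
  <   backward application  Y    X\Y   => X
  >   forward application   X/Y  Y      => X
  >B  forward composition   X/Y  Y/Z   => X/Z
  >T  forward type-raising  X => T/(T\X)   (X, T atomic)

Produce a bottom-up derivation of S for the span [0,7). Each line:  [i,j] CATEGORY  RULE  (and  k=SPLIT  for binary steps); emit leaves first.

[0,1] (S/(NP\PP))/PP  lex  "this"
[1,2] PP/(PP\NP)  lex  "idea"
[2,3] PP\NP  lex  "every"
[1,3] PP  >  k=2
[0,3] S/(NP\PP)  >  k=1
[3,4] NP/S  lex  "map"
[4,5] S  lex  "no"
[3,5] NP  >  k=4
[5,6] N  lex  "under"
[6,7] ((NP\PP)\NP)\N  lex  "chased"
[5,7] (NP\PP)\NP  <  k=6
[3,7] NP\PP  <  k=5
[0,7] S  >  k=3

[0,7] S   >
  [0,3] S/(NP\PP)   >
    [0,1] "this" : (S/(NP\PP))/PP
    [1,3] PP   >
      [1,2] "idea" : PP/(PP\NP)
      [2,3] "every" : PP\NP
  [3,7] NP\PP   <
    [3,5] NP   >
      [3,4] "map" : NP/S
      [4,5] "no" : S
    [5,7] (NP\PP)\NP   <
      [5,6] "under" : N
      [6,7] "chased" : ((NP\PP)\NP)\N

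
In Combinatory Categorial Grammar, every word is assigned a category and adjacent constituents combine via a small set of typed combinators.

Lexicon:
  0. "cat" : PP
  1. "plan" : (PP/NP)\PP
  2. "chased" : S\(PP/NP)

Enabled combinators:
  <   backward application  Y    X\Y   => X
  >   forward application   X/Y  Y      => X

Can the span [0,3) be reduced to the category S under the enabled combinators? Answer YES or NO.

[0,3] S   <
  [0,2] PP/NP   <
    [0,1] "cat" : PP
    [1,2] "plan" : (PP/NP)\PP
  [2,3] "chased" : S\(PP/NP)

YES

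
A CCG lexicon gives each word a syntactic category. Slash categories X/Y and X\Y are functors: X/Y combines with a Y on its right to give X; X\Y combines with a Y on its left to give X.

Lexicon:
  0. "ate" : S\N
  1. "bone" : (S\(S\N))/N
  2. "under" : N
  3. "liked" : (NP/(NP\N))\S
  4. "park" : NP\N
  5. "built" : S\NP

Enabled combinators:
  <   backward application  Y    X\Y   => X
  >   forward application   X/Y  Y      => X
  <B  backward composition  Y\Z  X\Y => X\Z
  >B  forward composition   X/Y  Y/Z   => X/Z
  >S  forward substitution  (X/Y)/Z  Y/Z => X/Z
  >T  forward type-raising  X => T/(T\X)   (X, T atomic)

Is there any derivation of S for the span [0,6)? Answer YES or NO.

[0,6] S   <
  [0,5] NP   >
    [0,4] NP/(NP\N)   <
      [0,3] S   <
        [0,1] "ate" : S\N
        [1,3] S\(S\N)   >
          [1,2] "bone" : (S\(S\N))/N
          [2,3] "under" : N
      [3,4] "liked" : (NP/(NP\N))\S
    [4,5] "park" : NP\N
  [5,6] "built" : S\NP

YES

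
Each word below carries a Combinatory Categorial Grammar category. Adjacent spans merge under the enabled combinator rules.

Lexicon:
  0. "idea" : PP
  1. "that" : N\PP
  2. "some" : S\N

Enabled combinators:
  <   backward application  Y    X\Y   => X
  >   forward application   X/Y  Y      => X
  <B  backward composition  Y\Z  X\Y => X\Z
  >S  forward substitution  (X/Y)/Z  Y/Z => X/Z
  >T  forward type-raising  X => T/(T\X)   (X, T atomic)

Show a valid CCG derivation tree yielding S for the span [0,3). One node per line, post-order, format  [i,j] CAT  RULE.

[0,3] S   >
  [0,1] S/(S\PP)   >T
    [0,1] "idea" : PP
  [1,3] S\PP   <B
    [1,2] "that" : N\PP
    [2,3] "some" : S\N

[0,1] PP  lex  "idea"
[0,1] S/(S\PP)  >T
[1,2] N\PP  lex  "that"
[2,3] S\N  lex  "some"
[1,3] S\PP  <B  k=2
[0,3] S  >  k=1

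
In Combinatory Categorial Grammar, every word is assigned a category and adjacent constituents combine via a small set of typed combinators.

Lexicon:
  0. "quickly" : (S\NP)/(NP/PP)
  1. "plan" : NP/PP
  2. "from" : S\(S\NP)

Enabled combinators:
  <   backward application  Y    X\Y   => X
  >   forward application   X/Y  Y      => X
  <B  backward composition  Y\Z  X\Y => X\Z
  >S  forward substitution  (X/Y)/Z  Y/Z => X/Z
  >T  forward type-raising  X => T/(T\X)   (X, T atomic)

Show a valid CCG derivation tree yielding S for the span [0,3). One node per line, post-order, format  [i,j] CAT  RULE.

[0,1] (S\NP)/(NP/PP)  lex  "quickly"
[1,2] NP/PP  lex  "plan"
[0,2] S\NP  >  k=1
[2,3] S\(S\NP)  lex  "from"
[0,3] S  <  k=2

[0,3] S   <
  [0,2] S\NP   >
    [0,1] "quickly" : (S\NP)/(NP/PP)
    [1,2] "plan" : NP/PP
  [2,3] "from" : S\(S\NP)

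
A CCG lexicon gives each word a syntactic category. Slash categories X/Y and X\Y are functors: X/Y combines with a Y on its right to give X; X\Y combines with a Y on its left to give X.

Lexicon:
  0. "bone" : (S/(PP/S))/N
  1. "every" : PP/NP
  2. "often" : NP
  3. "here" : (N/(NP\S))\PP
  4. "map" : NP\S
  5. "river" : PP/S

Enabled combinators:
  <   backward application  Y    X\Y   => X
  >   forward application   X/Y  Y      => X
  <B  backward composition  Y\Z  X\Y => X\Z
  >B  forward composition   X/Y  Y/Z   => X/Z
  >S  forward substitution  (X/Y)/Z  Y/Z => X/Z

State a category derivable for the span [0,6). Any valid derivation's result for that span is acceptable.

S

[0,6] S   >
  [0,5] S/(PP/S)   >
    [0,1] "bone" : (S/(PP/S))/N
    [1,5] N   >
      [1,4] N/(NP\S)   <
        [1,3] PP   >
          [1,2] "every" : PP/NP
          [2,3] "often" : NP
        [3,4] "here" : (N/(NP\S))\PP
      [4,5] "map" : NP\S
  [5,6] "river" : PP/S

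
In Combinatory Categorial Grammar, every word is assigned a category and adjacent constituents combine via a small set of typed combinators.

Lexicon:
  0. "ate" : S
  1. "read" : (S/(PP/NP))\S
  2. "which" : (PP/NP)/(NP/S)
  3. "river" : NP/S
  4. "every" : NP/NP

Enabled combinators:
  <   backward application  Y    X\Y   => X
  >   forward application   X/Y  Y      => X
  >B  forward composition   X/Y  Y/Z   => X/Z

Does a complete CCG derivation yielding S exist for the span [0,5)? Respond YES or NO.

YES

[0,5] S   >
  [0,2] S/(PP/NP)   <
    [0,1] "ate" : S
    [1,2] "read" : (S/(PP/NP))\S
  [2,5] PP/NP   >B
    [2,4] PP/NP   >
      [2,3] "which" : (PP/NP)/(NP/S)
      [3,4] "river" : NP/S
    [4,5] "every" : NP/NP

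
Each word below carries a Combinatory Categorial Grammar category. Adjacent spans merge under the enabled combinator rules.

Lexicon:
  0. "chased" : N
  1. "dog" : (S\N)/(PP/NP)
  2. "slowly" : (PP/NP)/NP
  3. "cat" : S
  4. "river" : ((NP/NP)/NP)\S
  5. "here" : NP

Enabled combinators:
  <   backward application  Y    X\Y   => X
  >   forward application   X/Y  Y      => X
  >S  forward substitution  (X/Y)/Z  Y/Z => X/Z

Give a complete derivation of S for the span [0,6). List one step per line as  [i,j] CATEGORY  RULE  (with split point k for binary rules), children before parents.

[0,6] S   <
  [0,1] "chased" : N
  [1,6] S\N   >
    [1,2] "dog" : (S\N)/(PP/NP)
    [2,6] PP/NP   >S
      [2,3] "slowly" : (PP/NP)/NP
      [3,6] NP/NP   >
        [3,5] (NP/NP)/NP   <
          [3,4] "cat" : S
          [4,5] "river" : ((NP/NP)/NP)\S
        [5,6] "here" : NP

[0,1] N  lex  "chased"
[1,2] (S\N)/(PP/NP)  lex  "dog"
[2,3] (PP/NP)/NP  lex  "slowly"
[3,4] S  lex  "cat"
[4,5] ((NP/NP)/NP)\S  lex  "river"
[3,5] (NP/NP)/NP  <  k=4
[5,6] NP  lex  "here"
[3,6] NP/NP  >  k=5
[2,6] PP/NP  >S  k=3
[1,6] S\N  >  k=2
[0,6] S  <  k=1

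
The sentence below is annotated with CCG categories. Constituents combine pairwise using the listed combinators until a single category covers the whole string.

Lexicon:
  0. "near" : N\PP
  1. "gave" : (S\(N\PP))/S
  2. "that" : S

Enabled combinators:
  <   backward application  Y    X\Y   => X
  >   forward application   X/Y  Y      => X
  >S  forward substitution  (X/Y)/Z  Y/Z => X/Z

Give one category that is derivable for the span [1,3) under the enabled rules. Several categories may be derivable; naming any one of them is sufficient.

[0,3] S   <
  [0,1] "near" : N\PP
  [1,3] S\(N\PP)   >
    [1,2] "gave" : (S\(N\PP))/S
    [2,3] "that" : S

S\(N\PP)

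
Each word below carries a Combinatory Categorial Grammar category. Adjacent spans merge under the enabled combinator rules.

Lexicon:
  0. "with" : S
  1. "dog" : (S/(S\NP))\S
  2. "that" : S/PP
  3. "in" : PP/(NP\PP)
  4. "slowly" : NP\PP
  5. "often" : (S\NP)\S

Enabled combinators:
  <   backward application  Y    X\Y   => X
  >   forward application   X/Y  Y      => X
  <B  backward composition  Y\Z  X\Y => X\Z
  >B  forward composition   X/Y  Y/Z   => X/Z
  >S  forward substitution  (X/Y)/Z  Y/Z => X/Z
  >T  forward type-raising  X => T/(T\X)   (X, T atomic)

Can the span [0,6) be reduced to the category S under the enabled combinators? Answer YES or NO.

YES

[0,6] S   >
  [0,2] S/(S\NP)   <
    [0,1] "with" : S
    [1,2] "dog" : (S/(S\NP))\S
  [2,6] S\NP   <
    [2,5] S   >
      [2,3] "that" : S/PP
      [3,5] PP   >
        [3,4] "in" : PP/(NP\PP)
        [4,5] "slowly" : NP\PP
    [5,6] "often" : (S\NP)\S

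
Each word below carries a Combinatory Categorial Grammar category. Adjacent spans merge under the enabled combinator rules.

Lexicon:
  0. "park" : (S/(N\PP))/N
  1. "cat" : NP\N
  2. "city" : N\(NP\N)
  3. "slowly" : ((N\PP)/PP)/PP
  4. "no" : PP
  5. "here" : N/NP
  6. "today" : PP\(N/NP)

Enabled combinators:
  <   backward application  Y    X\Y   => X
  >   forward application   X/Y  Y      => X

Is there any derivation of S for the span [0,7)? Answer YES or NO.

[0,7] S   >
  [0,3] S/(N\PP)   >
    [0,1] "park" : (S/(N\PP))/N
    [1,3] N   <
      [1,2] "cat" : NP\N
      [2,3] "city" : N\(NP\N)
  [3,7] N\PP   >
    [3,5] (N\PP)/PP   >
      [3,4] "slowly" : ((N\PP)/PP)/PP
      [4,5] "no" : PP
    [5,7] PP   <
      [5,6] "here" : N/NP
      [6,7] "today" : PP\(N/NP)

YES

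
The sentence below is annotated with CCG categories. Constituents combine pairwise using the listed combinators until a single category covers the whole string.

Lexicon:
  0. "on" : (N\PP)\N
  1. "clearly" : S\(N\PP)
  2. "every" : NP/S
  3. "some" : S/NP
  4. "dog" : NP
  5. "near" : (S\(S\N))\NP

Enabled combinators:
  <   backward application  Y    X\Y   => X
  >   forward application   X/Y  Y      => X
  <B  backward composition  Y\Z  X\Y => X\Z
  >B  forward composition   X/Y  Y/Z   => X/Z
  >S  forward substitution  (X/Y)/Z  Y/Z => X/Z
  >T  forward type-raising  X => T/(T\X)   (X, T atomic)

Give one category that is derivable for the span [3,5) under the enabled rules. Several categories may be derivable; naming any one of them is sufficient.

[0,6] S   <
  [0,2] S\N   <B
    [0,1] "on" : (N\PP)\N
    [1,2] "clearly" : S\(N\PP)
  [2,6] S\(S\N)   <
    [2,5] NP   >
      [2,3] "every" : NP/S
      [3,5] S   >
        [3,4] "some" : S/NP
        [4,5] "dog" : NP
    [5,6] "near" : (S\(S\N))\NP

S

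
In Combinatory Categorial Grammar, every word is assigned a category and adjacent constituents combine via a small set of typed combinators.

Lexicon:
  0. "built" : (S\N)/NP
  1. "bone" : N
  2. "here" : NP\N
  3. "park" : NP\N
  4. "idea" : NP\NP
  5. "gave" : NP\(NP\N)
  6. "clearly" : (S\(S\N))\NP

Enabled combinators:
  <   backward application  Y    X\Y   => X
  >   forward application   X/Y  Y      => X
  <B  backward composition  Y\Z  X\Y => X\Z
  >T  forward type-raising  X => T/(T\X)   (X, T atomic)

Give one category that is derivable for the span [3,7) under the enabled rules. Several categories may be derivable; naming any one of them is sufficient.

S\(S\N)

[0,7] S   <
  [0,3] S\N   >
    [0,1] "built" : (S\N)/NP
    [1,3] NP   <
      [1,2] "bone" : N
      [2,3] "here" : NP\N
  [3,7] S\(S\N)   <
    [3,6] NP   <
      [3,5] NP\N   <B
        [3,4] "park" : NP\N
        [4,5] "idea" : NP\NP
      [5,6] "gave" : NP\(NP\N)
    [6,7] "clearly" : (S\(S\N))\NP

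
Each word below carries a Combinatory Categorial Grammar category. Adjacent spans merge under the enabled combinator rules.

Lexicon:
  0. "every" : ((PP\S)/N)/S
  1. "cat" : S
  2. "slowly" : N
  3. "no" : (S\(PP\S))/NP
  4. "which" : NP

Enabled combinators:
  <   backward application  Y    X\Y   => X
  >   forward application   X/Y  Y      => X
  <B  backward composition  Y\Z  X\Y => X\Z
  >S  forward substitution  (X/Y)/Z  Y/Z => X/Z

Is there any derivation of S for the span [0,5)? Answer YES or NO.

[0,5] S   <
  [0,3] PP\S   >
    [0,2] (PP\S)/N   >
      [0,1] "every" : ((PP\S)/N)/S
      [1,2] "cat" : S
    [2,3] "slowly" : N
  [3,5] S\(PP\S)   >
    [3,4] "no" : (S\(PP\S))/NP
    [4,5] "which" : NP

YES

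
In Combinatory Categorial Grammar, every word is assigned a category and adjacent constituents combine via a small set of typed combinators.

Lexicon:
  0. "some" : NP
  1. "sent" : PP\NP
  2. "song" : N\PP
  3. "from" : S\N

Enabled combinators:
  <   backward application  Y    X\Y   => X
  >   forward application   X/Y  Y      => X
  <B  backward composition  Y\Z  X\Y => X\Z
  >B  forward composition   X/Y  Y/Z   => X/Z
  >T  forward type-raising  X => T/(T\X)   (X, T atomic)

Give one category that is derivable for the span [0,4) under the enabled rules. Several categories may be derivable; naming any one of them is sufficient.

[0,4] S   <
  [0,3] N   >
    [0,1] N/(N\NP)   >T
      [0,1] "some" : NP
    [1,3] N\NP   <B
      [1,2] "sent" : PP\NP
      [2,3] "song" : N\PP
  [3,4] "from" : S\N

S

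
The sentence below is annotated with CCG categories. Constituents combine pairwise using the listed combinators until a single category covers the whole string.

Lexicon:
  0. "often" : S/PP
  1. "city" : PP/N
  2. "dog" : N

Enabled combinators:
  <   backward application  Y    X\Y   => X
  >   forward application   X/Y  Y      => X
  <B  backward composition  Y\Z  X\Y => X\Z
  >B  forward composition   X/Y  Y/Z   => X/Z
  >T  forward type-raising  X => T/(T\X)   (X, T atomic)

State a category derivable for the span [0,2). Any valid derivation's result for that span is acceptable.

S/N

[0,3] S   >
  [0,2] S/N   >B
    [0,1] "often" : S/PP
    [1,2] "city" : PP/N
  [2,3] "dog" : N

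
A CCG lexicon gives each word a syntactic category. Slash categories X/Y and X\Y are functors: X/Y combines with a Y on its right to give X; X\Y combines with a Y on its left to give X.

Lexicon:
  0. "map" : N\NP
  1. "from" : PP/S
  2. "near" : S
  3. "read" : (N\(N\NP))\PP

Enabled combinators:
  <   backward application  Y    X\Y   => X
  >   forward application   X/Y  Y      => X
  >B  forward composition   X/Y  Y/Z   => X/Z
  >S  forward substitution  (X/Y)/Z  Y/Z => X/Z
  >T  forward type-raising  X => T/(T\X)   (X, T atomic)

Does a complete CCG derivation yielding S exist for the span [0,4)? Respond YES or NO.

N\NP PP/S S (N\(N\NP))\PP
CKY chart[0,4] = {N, N/(N\N), NP/(NP\N), PP/(PP\N), S/(S\N)}; S ∉ chart

NO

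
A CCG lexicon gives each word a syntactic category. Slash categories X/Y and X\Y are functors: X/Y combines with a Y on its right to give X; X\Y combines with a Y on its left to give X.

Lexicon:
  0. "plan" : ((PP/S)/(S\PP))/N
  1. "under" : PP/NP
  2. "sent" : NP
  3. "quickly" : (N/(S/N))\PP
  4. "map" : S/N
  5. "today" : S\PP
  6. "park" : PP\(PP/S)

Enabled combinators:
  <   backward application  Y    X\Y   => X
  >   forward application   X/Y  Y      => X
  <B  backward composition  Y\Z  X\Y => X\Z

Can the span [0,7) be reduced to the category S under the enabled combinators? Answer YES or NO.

NO

((PP/S)/(S\PP))/N PP/NP NP (N/(S/N))\PP S/N S\PP PP\(PP/S)
CKY chart[0,7] = {PP}; S ∉ chart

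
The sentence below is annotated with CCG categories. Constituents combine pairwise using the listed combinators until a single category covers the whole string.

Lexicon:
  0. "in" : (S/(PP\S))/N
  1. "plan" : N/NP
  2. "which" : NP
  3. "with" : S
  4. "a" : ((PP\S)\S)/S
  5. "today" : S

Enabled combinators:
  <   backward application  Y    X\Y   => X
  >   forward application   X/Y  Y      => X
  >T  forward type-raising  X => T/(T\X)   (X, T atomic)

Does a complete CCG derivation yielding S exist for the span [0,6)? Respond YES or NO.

YES

[0,6] S   >
  [0,3] S/(PP\S)   >
    [0,1] "in" : (S/(PP\S))/N
    [1,3] N   >
      [1,2] "plan" : N/NP
      [2,3] "which" : NP
  [3,6] PP\S   <
    [3,4] "with" : S
    [4,6] (PP\S)\S   >
      [4,5] "a" : ((PP\S)\S)/S
      [5,6] "today" : S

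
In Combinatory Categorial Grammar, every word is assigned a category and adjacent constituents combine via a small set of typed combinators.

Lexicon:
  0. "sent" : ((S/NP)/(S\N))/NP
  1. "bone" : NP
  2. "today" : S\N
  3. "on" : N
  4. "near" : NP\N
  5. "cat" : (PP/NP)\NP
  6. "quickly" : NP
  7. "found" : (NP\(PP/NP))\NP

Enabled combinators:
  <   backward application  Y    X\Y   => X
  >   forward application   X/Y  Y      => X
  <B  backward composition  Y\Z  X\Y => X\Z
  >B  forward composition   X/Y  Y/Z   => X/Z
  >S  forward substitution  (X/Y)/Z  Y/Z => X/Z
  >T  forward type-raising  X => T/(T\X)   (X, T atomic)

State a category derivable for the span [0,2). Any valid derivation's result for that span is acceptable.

(S/NP)/(S\N)

[0,8] S   >
  [0,3] S/NP   >
    [0,2] (S/NP)/(S\N)   >
      [0,1] "sent" : ((S/NP)/(S\N))/NP
      [1,2] "bone" : NP
    [2,3] "today" : S\N
  [3,8] NP   <
    [3,6] PP/NP   <
      [3,5] NP   <
        [3,4] "on" : N
        [4,5] "near" : NP\N
      [5,6] "cat" : (PP/NP)\NP
    [6,8] NP\(PP/NP)   <
      [6,7] "quickly" : NP
      [7,8] "found" : (NP\(PP/NP))\NP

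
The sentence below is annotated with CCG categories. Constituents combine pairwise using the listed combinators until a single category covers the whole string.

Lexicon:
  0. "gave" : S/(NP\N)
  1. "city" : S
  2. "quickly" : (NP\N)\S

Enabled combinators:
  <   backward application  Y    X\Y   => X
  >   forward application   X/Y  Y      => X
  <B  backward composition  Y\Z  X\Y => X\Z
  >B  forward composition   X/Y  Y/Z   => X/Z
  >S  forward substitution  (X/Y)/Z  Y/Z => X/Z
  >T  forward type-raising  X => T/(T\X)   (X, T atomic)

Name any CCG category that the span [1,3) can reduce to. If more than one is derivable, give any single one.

NP\N

[0,3] S   >
  [0,1] "gave" : S/(NP\N)
  [1,3] NP\N   <
    [1,2] "city" : S
    [2,3] "quickly" : (NP\N)\S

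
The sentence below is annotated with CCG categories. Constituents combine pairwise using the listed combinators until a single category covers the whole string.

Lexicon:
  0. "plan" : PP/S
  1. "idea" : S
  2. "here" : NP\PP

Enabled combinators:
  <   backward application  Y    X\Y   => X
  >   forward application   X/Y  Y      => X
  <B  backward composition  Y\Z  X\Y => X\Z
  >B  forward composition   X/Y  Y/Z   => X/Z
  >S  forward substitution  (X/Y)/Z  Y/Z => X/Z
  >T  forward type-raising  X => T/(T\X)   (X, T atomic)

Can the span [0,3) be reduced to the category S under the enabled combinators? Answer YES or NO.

NO

PP/S S NP\PP
CKY chart[0,3] = {N/(N\NP), NP, NP/(NP\NP), PP/(PP\NP), S/(S\NP)}; S ∉ chart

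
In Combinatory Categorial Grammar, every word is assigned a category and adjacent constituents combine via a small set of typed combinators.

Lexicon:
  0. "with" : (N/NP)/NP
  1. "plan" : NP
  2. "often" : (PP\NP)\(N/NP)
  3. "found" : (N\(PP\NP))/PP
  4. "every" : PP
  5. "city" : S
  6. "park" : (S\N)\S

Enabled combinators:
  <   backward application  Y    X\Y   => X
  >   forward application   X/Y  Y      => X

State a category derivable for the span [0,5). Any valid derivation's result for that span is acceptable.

[0,7] S   <
  [0,5] N   <
    [0,3] PP\NP   <
      [0,2] N/NP   >
        [0,1] "with" : (N/NP)/NP
        [1,2] "plan" : NP
      [2,3] "often" : (PP\NP)\(N/NP)
    [3,5] N\(PP\NP)   >
      [3,4] "found" : (N\(PP\NP))/PP
      [4,5] "every" : PP
  [5,7] S\N   <
    [5,6] "city" : S
    [6,7] "park" : (S\N)\S

N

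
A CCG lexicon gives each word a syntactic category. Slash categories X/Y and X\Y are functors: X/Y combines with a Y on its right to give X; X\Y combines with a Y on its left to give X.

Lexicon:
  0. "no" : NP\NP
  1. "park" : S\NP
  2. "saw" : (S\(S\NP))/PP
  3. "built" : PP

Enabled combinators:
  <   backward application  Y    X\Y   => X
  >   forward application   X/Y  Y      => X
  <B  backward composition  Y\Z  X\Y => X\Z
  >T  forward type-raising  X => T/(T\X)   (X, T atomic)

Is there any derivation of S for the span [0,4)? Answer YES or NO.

YES

[0,4] S   <
  [0,2] S\NP   <B
    [0,1] "no" : NP\NP
    [1,2] "park" : S\NP
  [2,4] S\(S\NP)   >
    [2,3] "saw" : (S\(S\NP))/PP
    [3,4] "built" : PP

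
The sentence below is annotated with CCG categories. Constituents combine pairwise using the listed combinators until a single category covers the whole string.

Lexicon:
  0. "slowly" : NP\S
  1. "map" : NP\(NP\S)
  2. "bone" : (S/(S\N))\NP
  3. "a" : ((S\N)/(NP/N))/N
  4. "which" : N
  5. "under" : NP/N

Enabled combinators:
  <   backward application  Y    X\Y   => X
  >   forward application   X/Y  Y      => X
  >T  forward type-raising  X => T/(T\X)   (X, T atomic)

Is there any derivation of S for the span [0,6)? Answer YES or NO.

YES

[0,6] S   >
  [0,3] S/(S\N)   <
    [0,2] NP   <
      [0,1] "slowly" : NP\S
      [1,2] "map" : NP\(NP\S)
    [2,3] "bone" : (S/(S\N))\NP
  [3,6] S\N   >
    [3,5] (S\N)/(NP/N)   >
      [3,4] "a" : ((S\N)/(NP/N))/N
      [4,5] "which" : N
    [5,6] "under" : NP/N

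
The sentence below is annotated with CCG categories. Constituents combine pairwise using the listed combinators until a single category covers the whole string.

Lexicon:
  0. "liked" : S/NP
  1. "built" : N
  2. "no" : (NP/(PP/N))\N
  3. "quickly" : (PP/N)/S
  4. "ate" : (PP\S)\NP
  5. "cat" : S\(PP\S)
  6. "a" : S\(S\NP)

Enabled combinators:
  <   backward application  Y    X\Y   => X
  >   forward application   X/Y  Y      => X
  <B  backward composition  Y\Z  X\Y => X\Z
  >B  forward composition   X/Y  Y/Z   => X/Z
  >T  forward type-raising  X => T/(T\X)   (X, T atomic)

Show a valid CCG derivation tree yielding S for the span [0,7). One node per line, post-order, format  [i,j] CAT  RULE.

[0,7] S   >
  [0,1] "liked" : S/NP
  [1,7] NP   >
    [1,3] NP/(PP/N)   <
      [1,2] "built" : N
      [2,3] "no" : (NP/(PP/N))\N
    [3,7] PP/N   >
      [3,4] "quickly" : (PP/N)/S
      [4,7] S   <
        [4,6] S\NP   <B
          [4,5] "ate" : (PP\S)\NP
          [5,6] "cat" : S\(PP\S)
        [6,7] "a" : S\(S\NP)

[0,1] S/NP  lex  "liked"
[1,2] N  lex  "built"
[2,3] (NP/(PP/N))\N  lex  "no"
[1,3] NP/(PP/N)  <  k=2
[3,4] (PP/N)/S  lex  "quickly"
[4,5] (PP\S)\NP  lex  "ate"
[5,6] S\(PP\S)  lex  "cat"
[4,6] S\NP  <B  k=5
[6,7] S\(S\NP)  lex  "a"
[4,7] S  <  k=6
[3,7] PP/N  >  k=4
[1,7] NP  >  k=3
[0,7] S  >  k=1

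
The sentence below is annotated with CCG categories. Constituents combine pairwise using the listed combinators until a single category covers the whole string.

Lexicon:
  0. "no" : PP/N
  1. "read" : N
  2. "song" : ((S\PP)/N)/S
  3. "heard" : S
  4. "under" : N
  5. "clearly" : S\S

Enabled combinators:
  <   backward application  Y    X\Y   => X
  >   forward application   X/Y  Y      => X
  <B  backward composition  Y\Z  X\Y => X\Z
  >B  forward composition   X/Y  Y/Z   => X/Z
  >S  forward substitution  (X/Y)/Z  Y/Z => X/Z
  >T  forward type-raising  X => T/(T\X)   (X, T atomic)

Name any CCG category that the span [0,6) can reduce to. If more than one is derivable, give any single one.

[0,6] S   <
  [0,2] PP   >
    [0,1] "no" : PP/N
    [1,2] "read" : N
  [2,6] S\PP   <B
    [2,5] S\PP   >
      [2,4] (S\PP)/N   >
        [2,3] "song" : ((S\PP)/N)/S
        [3,4] "heard" : S
      [4,5] "under" : N
    [5,6] "clearly" : S\S

S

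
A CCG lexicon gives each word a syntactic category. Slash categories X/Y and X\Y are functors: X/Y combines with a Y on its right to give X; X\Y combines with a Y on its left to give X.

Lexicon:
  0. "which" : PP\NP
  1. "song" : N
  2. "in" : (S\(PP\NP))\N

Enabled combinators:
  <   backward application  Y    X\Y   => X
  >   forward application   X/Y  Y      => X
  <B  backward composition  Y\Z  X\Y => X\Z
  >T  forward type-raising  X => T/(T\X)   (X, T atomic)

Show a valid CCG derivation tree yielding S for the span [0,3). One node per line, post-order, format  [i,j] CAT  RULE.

[0,1] PP\NP  lex  "which"
[1,2] N  lex  "song"
[2,3] (S\(PP\NP))\N  lex  "in"
[1,3] S\(PP\NP)  <  k=2
[0,3] S  <  k=1

[0,3] S   <
  [0,1] "which" : PP\NP
  [1,3] S\(PP\NP)   <
    [1,2] "song" : N
    [2,3] "in" : (S\(PP\NP))\N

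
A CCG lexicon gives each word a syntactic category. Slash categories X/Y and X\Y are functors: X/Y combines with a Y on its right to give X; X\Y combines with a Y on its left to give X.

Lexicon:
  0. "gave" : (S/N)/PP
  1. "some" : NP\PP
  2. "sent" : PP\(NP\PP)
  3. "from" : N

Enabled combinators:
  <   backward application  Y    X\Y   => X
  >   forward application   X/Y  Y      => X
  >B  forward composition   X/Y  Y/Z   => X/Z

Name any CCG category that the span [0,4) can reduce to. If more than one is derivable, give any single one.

[0,4] S   >
  [0,3] S/N   >
    [0,1] "gave" : (S/N)/PP
    [1,3] PP   <
      [1,2] "some" : NP\PP
      [2,3] "sent" : PP\(NP\PP)
  [3,4] "from" : N

S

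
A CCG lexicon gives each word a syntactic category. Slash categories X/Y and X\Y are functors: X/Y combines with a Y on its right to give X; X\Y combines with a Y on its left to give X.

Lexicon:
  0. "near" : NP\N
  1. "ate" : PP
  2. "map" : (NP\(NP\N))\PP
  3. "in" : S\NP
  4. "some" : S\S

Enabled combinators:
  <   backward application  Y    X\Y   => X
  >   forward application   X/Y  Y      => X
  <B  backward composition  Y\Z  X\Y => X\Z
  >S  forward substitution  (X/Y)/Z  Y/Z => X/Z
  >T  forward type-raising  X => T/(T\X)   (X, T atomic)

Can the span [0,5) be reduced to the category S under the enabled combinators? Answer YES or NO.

YES

[0,5] S   <
  [0,3] NP   <
    [0,1] "near" : NP\N
    [1,3] NP\(NP\N)   <
      [1,2] "ate" : PP
      [2,3] "map" : (NP\(NP\N))\PP
  [3,5] S\NP   <B
    [3,4] "in" : S\NP
    [4,5] "some" : S\S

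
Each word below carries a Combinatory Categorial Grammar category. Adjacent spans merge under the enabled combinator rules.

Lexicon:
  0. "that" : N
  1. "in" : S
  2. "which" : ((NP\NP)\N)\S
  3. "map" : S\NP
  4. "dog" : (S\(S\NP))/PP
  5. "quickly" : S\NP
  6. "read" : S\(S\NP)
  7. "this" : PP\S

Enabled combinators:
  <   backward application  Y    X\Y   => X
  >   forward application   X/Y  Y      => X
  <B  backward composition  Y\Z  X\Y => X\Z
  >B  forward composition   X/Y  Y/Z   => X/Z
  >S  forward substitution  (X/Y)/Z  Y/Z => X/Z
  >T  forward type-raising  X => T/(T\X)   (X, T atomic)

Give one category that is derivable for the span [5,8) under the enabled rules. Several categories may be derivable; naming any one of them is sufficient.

PP

[0,8] S   <
  [0,4] S\NP   <B
    [0,3] NP\NP   <
      [0,1] "that" : N
      [1,3] (NP\NP)\N   <
        [1,2] "in" : S
        [2,3] "which" : ((NP\NP)\N)\S
    [3,4] "map" : S\NP
  [4,8] S\(S\NP)   >
    [4,5] "dog" : (S\(S\NP))/PP
    [5,8] PP   <
      [5,7] S   <
        [5,6] "quickly" : S\NP
        [6,7] "read" : S\(S\NP)
      [7,8] "this" : PP\S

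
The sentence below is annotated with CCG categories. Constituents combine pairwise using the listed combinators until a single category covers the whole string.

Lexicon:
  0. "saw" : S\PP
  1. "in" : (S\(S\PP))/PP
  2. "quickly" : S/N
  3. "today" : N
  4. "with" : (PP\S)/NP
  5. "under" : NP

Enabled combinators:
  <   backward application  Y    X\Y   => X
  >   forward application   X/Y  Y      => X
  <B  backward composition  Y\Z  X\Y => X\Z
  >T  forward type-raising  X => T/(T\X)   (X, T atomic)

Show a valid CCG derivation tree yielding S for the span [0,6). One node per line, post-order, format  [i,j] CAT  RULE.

[0,6] S   <
  [0,1] "saw" : S\PP
  [1,6] S\(S\PP)   >
    [1,2] "in" : (S\(S\PP))/PP
    [2,6] PP   <
      [2,4] S   >
        [2,3] "quickly" : S/N
        [3,4] "today" : N
      [4,6] PP\S   >
        [4,5] "with" : (PP\S)/NP
        [5,6] "under" : NP

[0,1] S\PP  lex  "saw"
[1,2] (S\(S\PP))/PP  lex  "in"
[2,3] S/N  lex  "quickly"
[3,4] N  lex  "today"
[2,4] S  >  k=3
[4,5] (PP\S)/NP  lex  "with"
[5,6] NP  lex  "under"
[4,6] PP\S  >  k=5
[2,6] PP  <  k=4
[1,6] S\(S\PP)  >  k=2
[0,6] S  <  k=1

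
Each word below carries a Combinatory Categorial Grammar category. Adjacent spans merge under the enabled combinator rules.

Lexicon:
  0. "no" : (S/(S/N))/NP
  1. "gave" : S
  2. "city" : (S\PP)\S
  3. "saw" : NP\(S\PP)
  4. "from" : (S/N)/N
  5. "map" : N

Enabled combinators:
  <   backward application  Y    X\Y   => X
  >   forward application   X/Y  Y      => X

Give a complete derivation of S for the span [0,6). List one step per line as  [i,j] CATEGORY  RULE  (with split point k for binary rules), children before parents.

[0,6] S   >
  [0,4] S/(S/N)   >
    [0,1] "no" : (S/(S/N))/NP
    [1,4] NP   <
      [1,3] S\PP   <
        [1,2] "gave" : S
        [2,3] "city" : (S\PP)\S
      [3,4] "saw" : NP\(S\PP)
  [4,6] S/N   >
    [4,5] "from" : (S/N)/N
    [5,6] "map" : N

[0,1] (S/(S/N))/NP  lex  "no"
[1,2] S  lex  "gave"
[2,3] (S\PP)\S  lex  "city"
[1,3] S\PP  <  k=2
[3,4] NP\(S\PP)  lex  "saw"
[1,4] NP  <  k=3
[0,4] S/(S/N)  >  k=1
[4,5] (S/N)/N  lex  "from"
[5,6] N  lex  "map"
[4,6] S/N  >  k=5
[0,6] S  >  k=4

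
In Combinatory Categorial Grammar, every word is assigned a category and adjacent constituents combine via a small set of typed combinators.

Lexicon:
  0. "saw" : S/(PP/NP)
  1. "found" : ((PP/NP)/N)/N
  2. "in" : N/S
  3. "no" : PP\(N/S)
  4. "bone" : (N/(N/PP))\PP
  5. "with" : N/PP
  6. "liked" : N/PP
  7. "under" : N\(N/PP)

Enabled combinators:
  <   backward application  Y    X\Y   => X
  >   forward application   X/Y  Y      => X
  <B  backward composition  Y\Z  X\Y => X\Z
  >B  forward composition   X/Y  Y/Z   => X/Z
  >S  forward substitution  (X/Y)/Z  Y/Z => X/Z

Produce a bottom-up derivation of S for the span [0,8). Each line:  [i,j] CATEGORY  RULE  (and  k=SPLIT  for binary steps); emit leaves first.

[0,1] S/(PP/NP)  lex  "saw"
[1,2] ((PP/NP)/N)/N  lex  "found"
[2,3] N/S  lex  "in"
[3,4] PP\(N/S)  lex  "no"
[2,4] PP  <  k=3
[4,5] (N/(N/PP))\PP  lex  "bone"
[2,5] N/(N/PP)  <  k=4
[5,6] N/PP  lex  "with"
[2,6] N  >  k=5
[1,6] (PP/NP)/N  >  k=2
[0,6] S/N  >B  k=1
[6,7] N/PP  lex  "liked"
[7,8] N\(N/PP)  lex  "under"
[6,8] N  <  k=7
[0,8] S  >  k=6

[0,8] S   >
  [0,6] S/N   >B
    [0,1] "saw" : S/(PP/NP)
    [1,6] (PP/NP)/N   >
      [1,2] "found" : ((PP/NP)/N)/N
      [2,6] N   >
        [2,5] N/(N/PP)   <
          [2,4] PP   <
            [2,3] "in" : N/S
            [3,4] "no" : PP\(N/S)
          [4,5] "bone" : (N/(N/PP))\PP
        [5,6] "with" : N/PP
  [6,8] N   <
    [6,7] "liked" : N/PP
    [7,8] "under" : N\(N/PP)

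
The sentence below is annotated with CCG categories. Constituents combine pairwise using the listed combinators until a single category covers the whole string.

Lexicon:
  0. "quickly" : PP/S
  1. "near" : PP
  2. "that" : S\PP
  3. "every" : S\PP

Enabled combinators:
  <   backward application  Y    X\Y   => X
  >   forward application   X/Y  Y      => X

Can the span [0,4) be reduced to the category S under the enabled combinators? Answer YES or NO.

YES

[0,4] S   <
  [0,3] PP   >
    [0,1] "quickly" : PP/S
    [1,3] S   <
      [1,2] "near" : PP
      [2,3] "that" : S\PP
  [3,4] "every" : S\PP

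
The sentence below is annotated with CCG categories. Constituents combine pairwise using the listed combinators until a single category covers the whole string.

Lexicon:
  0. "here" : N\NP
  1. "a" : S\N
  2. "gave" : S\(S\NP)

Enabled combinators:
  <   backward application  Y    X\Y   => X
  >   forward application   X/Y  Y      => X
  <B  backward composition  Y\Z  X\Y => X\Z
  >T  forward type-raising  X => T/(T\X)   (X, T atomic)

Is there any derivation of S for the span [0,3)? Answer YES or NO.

YES

[0,3] S   <
  [0,2] S\NP   <B
    [0,1] "here" : N\NP
    [1,2] "a" : S\N
  [2,3] "gave" : S\(S\NP)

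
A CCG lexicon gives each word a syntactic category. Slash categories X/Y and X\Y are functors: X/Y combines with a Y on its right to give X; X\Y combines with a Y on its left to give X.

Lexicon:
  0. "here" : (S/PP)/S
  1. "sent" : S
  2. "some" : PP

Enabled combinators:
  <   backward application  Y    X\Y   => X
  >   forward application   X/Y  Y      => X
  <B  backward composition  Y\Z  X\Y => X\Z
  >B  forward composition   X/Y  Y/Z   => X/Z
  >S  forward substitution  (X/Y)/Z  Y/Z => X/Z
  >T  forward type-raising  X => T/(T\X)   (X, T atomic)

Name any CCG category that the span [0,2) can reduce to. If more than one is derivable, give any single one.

S/PP

[0,3] S   >
  [0,2] S/PP   >
    [0,1] "here" : (S/PP)/S
    [1,2] "sent" : S
  [2,3] "some" : PP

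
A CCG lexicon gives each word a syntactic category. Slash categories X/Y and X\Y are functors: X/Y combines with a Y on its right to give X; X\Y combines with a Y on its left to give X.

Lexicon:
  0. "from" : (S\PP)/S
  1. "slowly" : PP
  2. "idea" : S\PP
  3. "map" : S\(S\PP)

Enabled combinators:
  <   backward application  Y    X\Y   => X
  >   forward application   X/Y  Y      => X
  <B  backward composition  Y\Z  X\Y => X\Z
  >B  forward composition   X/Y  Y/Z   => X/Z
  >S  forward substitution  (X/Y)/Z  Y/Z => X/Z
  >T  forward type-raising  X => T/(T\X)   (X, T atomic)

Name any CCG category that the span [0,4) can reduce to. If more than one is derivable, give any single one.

S

[0,4] S   <
  [0,3] S\PP   >
    [0,1] "from" : (S\PP)/S
    [1,3] S   >
      [1,2] S/(S\PP)   >T
        [1,2] "slowly" : PP
      [2,3] "idea" : S\PP
  [3,4] "map" : S\(S\PP)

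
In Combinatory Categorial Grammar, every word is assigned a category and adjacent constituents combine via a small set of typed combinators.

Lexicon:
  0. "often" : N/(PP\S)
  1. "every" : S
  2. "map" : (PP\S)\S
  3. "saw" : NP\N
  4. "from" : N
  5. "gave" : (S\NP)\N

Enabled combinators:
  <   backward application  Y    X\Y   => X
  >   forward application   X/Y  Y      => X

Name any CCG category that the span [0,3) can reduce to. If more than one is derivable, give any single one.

N

[0,6] S   <
  [0,4] NP   <
    [0,3] N   >
      [0,1] "often" : N/(PP\S)
      [1,3] PP\S   <
        [1,2] "every" : S
        [2,3] "map" : (PP\S)\S
    [3,4] "saw" : NP\N
  [4,6] S\NP   <
    [4,5] "from" : N
    [5,6] "gave" : (S\NP)\N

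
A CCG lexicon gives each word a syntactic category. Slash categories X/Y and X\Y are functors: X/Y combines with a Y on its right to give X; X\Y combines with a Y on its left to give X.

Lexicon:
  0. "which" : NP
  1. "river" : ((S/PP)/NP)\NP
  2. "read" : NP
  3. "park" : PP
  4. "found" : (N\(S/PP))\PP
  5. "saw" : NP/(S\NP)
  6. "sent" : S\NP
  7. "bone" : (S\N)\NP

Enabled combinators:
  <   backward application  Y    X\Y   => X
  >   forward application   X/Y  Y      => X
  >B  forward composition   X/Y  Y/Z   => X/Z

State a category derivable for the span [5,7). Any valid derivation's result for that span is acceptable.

[0,8] S   <
  [0,5] N   <
    [0,3] S/PP   >
      [0,2] (S/PP)/NP   <
        [0,1] "which" : NP
        [1,2] "river" : ((S/PP)/NP)\NP
      [2,3] "read" : NP
    [3,5] N\(S/PP)   <
      [3,4] "park" : PP
      [4,5] "found" : (N\(S/PP))\PP
  [5,8] S\N   <
    [5,7] NP   >
      [5,6] "saw" : NP/(S\NP)
      [6,7] "sent" : S\NP
    [7,8] "bone" : (S\N)\NP

NP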